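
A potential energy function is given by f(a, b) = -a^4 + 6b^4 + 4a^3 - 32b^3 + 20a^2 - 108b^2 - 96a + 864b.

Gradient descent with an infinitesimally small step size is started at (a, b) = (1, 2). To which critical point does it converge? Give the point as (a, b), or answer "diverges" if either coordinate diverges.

(2, -3)

f is separable, so gradient descent decouples: a follows -∂f/∂a, b follows -∂f/∂b.
∂f/∂a = -4(a - 4)(a - 2)(a + 3); at a=1 this is -48, so a increases.
∂f/∂b = 24(b - 4)(b - 3)(b + 3); at b=2 this is 240, so b decreases.
a converges to its nearest critical value 2 (a local min of the a-part); b converges to -3. The iterate converges to (2, -3).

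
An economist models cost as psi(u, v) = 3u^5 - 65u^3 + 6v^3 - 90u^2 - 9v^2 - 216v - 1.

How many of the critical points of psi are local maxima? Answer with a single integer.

2

psi separates as a function of u plus a function of v, so ∇psi=0 decouples.
∂psi/∂u = 15u(u - 4)(u + 1)(u + 3) = 0 at u ∈ {-3, -1, 0, 4}; ∂psi/∂v = 18(v - 4)(v + 3) = 0 at v ∈ {-3, 4}.
The Hessian is diagonal: diag(psi_uu, psi_vv). Second derivatives: psi_uu(-3)=-630, psi_uu(-1)=150, psi_uu(0)=-180, psi_uu(4)=2100; psi_vv(-3)=-126, psi_vv(4)=126.
Local maxima occur where both diagonal entries negative: (-3, -3), (0, -3). Count: 2.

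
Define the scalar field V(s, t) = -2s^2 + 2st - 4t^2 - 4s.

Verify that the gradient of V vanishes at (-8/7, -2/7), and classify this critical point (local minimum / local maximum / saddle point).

∇V = (-4s + 2t - 4, 2s - 8t); substituting (-8/7, -2/7) gives ∇V = (0, 0), so (-8/7, -2/7) is indeed a critical point.
The Hessian of V is constant: H = [[-4, 2], [2, -8]].
det(H) = (-4)·(-8) − 2² = 28.
det(H) > 0 and tr(H) = -12 < 0, so H is negative definite and the point is a local maximum.

local maximum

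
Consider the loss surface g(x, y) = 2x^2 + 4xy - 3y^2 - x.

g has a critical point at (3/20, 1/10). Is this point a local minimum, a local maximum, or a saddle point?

The Hessian of g is constant: H = [[4, 4], [4, -6]].
det(H) = 4·(-6) − 4² = -40.
Since det(H) < 0, H is indefinite and the critical point is a saddle point.

saddle point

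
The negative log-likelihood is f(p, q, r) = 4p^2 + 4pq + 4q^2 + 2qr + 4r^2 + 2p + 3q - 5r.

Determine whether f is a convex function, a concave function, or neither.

f is quadratic, so its Hessian is the constant matrix H = [[8, 4, 0], [4, 8, 2], [0, 2, 8]].
Leading principal minors: 8, 48, 352.
All positive ⇒ H ≻ 0 ⇒ convex.

convex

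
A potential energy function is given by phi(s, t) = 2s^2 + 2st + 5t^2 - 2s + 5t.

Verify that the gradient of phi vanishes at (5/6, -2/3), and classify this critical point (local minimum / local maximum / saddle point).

local minimum

∇phi = (4s + 2t - 2, 2s + 10t + 5); substituting (5/6, -2/3) gives ∇phi = (0, 0), so (5/6, -2/3) is indeed a critical point.
The Hessian of phi is constant: H = [[4, 2], [2, 10]].
det(H) = 4·10 − 2² = 36.
det(H) > 0 and tr(H) = 14 > 0, so H is positive definite and the point is a local minimum.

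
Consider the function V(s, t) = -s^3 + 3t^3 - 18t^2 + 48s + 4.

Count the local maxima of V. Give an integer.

V separates as a function of s plus a function of t, so ∇V=0 decouples.
∂V/∂s = -3(s - 4)(s + 4) = 0 at s ∈ {-4, 4}; ∂V/∂t = 9t(t - 4) = 0 at t ∈ {0, 4}.
The Hessian is diagonal: diag(V_ss, V_tt). Second derivatives: V_ss(-4)=24, V_ss(4)=-24; V_tt(0)=-36, V_tt(4)=36.
Local maxima occur where both diagonal entries negative: (4, 0). Count: 1.

1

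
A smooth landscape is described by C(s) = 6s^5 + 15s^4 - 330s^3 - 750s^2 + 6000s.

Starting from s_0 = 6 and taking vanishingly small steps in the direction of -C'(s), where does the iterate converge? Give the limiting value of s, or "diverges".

C'(s) = 30(s - 5)(s - 2)(s + 4)(s + 5), so C'(6) = 13200.
Gradient descent moves in the -C' direction, i.e. s is decreasing.
The nearest critical point in that direction is s = 5, where C'' = 8100 > 0 (a local minimum). The iterate converges there.

5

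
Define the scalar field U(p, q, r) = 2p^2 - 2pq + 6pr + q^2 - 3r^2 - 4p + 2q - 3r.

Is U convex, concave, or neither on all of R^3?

neither

U is quadratic, so its Hessian is the constant matrix H = [[4, -2, 6], [-2, 2, 0], [6, 0, -6]].
Leading principal minors: 4, 4, -96.
Neither pattern holds ⇒ H is indefinite ⇒ neither convex nor concave.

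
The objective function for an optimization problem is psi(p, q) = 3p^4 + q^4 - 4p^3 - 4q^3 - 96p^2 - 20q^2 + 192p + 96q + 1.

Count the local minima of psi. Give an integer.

psi separates as a function of p plus a function of q, so ∇psi=0 decouples.
∂psi/∂p = 12(p - 4)(p - 1)(p + 4) = 0 at p ∈ {-4, 1, 4}; ∂psi/∂q = 4(q - 4)(q - 2)(q + 3) = 0 at q ∈ {-3, 2, 4}.
The Hessian is diagonal: diag(psi_pp, psi_qq). Second derivatives: psi_pp(-4)=480, psi_pp(1)=-180, psi_pp(4)=288; psi_qq(-3)=140, psi_qq(2)=-40, psi_qq(4)=56.
Local minima occur where both diagonal entries positive: (-4, -3), (-4, 4), (4, -3), (4, 4). Count: 4.

4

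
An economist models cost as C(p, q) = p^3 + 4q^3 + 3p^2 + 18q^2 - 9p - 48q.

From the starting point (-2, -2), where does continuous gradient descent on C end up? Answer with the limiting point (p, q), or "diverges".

C is separable, so gradient descent decouples: p follows -∂C/∂p, q follows -∂C/∂q.
∂C/∂p = 3(p - 1)(p + 3); at p=-2 this is -9, so p increases.
∂C/∂q = 12(q - 1)(q + 4); at q=-2 this is -72, so q increases.
p converges to its nearest critical value 1 (a local min of the p-part); q converges to 1. The iterate converges to (1, 1).

(1, 1)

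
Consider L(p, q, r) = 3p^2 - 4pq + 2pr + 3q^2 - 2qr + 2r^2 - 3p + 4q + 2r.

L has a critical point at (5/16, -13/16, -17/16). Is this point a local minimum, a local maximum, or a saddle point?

local minimum

The Hessian is constant: H = [[6, -4, 2], [-4, 6, -2], [2, -2, 4]].
Leading principal minors: Δ₁ = 6, Δ₂ = 20, Δ₃ = 64.
All leading minors are positive, so H is positive definite: a local minimum.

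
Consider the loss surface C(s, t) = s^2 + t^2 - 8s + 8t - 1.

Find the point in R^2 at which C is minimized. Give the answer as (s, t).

(4, -4)

C(s,t) separates as P(s) + Q(t) − 1, so its minimum is min P + min Q − 1.
P'(s) = 2s - 8 vanishes at s ∈ {4}; Q'(t) = 2(t + 4) vanishes at t ∈ {-4}.
Local minima of P (where P''>0): P(4)=-16. Local minima of Q: Q(-4)=-16.
So the global minimum of C is P(4) + Q(-4) − 1 = -16 − 16 − 1 = -33, attained at (4, -4).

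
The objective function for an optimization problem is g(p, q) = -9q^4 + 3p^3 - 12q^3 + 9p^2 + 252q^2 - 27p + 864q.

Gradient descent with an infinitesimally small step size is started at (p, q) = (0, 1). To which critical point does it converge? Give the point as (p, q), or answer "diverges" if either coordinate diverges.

g is separable, so gradient descent decouples: p follows -∂g/∂p, q follows -∂g/∂q.
∂g/∂p = 9(p - 1)(p + 3); at p=0 this is -27, so p increases.
∂g/∂q = -36(q - 4)(q + 2)(q + 3); at q=1 this is 1296, so q decreases.
p converges to its nearest critical value 1 (a local min of the p-part); q converges to -2. The iterate converges to (1, -2).

(1, -2)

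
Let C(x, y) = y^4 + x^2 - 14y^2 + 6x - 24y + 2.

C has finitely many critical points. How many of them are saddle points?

1

C separates as a function of x plus a function of y, so ∇C=0 decouples.
∂C/∂x = 2(x + 3) = 0 at x ∈ {-3}; ∂C/∂y = 4(y - 3)(y + 1)(y + 2) = 0 at y ∈ {-2, -1, 3}.
The Hessian is diagonal: diag(C_xx, C_yy). Second derivatives: C_xx(-3)=2; C_yy(-2)=20, C_yy(-1)=-16, C_yy(3)=80.
Saddle points occur where the two diagonal entries have opposite signs: (-3, -1). Count: 1.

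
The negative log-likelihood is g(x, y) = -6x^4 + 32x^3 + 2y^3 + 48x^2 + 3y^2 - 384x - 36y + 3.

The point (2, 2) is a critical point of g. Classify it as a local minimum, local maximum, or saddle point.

local minimum

The mixed partial ∂²g/∂x∂y is 0, so the Hessian at any point is diag(g_xx, g_yy) = diag(24(-3x^2 + 8x + 4), 6(2y + 1)).
At (2, 2): H = diag(192, 30).
Both eigenvalues are positive, so H is positive definite: a local minimum.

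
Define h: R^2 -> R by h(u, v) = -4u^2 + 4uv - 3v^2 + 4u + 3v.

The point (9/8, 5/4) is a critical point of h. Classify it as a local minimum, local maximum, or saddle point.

The Hessian of h is constant: H = [[-8, 4], [4, -6]].
det(H) = (-8)·(-6) − 4² = 32.
det(H) > 0 and tr(H) = -14 < 0, so H is negative definite and the point is a local maximum.

local maximum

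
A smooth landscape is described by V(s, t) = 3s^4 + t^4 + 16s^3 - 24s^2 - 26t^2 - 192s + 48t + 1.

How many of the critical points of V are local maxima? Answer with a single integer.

V separates as a function of s plus a function of t, so ∇V=0 decouples.
∂V/∂s = 12(s - 2)(s + 2)(s + 4) = 0 at s ∈ {-4, -2, 2}; ∂V/∂t = 4(t - 3)(t - 1)(t + 4) = 0 at t ∈ {-4, 1, 3}.
The Hessian is diagonal: diag(V_ss, V_tt). Second derivatives: V_ss(-4)=144, V_ss(-2)=-96, V_ss(2)=288; V_tt(-4)=140, V_tt(1)=-40, V_tt(3)=56.
Local maxima occur where both diagonal entries negative: (-2, 1). Count: 1.

1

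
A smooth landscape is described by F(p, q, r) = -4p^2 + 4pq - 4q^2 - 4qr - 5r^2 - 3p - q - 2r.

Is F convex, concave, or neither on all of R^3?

concave

F is quadratic, so its Hessian is the constant matrix H = [[-8, 4, 0], [4, -8, -4], [0, -4, -10]].
Leading principal minors: -8, 48, -352.
Signs alternate −, +, − ⇒ H ≺ 0 ⇒ concave.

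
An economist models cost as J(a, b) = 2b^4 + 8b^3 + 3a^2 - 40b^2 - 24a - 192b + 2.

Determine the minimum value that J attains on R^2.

-604

J(a,b) separates as P(a) + Q(b) + 2, so its minimum is min P + min Q + 2.
P'(a) = 6a - 24 vanishes at a ∈ {4}; Q'(b) = 8(b - 3)(b + 2)(b + 4) vanishes at b ∈ {-4, -2, 3}.
Local minima of P (where P''>0): P(4)=-48. Local minima of Q: Q(-4)=128, Q(3)=-558.
So the global minimum of J is P(4) + Q(3) + 2 = -48 − 558 + 2 = -604, attained at (4, 3).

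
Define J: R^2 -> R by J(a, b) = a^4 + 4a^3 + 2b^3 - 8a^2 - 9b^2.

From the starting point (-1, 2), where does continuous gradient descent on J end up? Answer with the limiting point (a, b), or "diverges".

(-4, 3)

J is separable, so gradient descent decouples: a follows -∂J/∂a, b follows -∂J/∂b.
∂J/∂a = 4a(a - 1)(a + 4); at a=-1 this is 24, so a decreases.
∂J/∂b = 6b(b - 3); at b=2 this is -12, so b increases.
a converges to its nearest critical value -4 (a local min of the a-part); b converges to 3. The iterate converges to (-4, 3).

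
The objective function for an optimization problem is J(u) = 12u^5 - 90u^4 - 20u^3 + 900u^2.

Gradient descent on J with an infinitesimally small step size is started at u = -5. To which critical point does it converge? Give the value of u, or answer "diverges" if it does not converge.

J'(u) = 60u(u - 5)(u - 3)(u + 2), so J'(-5) = 72000.
Gradient descent moves in the -J' direction, i.e. u is decreasing.
There is no critical point below u=-5, and J' keeps the same sign, so the iterate runs off to −∞.

diverges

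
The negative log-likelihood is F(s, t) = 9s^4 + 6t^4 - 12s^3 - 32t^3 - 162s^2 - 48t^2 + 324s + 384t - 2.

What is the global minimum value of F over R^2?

-1987

F(s,t) separates as P(s) + Q(t) − 2, so its minimum is min P + min Q − 2.
P'(s) = 36(s - 3)(s - 1)(s + 3) vanishes at s ∈ {-3, 1, 3}; Q'(t) = 24(t - 4)(t - 2)(t + 2) vanishes at t ∈ {-2, 2, 4}.
Local minima of P (where P''>0): P(-3)=-1377, P(3)=-81. Local minima of Q: Q(-2)=-608, Q(4)=256.
So the global minimum of F is P(-3) + Q(-2) − 2 = -1377 − 608 − 2 = -1987, attained at (-3, -2).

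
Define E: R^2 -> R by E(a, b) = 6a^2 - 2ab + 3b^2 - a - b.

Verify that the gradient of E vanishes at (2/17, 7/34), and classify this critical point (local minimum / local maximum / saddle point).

local minimum

∇E = (12a - 2b - 1, -2a + 6b - 1); substituting (2/17, 7/34) gives ∇E = (0, 0), so (2/17, 7/34) is indeed a critical point.
The Hessian of E is constant: H = [[12, -2], [-2, 6]].
det(H) = 12·6 − (-2)² = 68.
det(H) > 0 and tr(H) = 18 > 0, so H is positive definite and the point is a local minimum.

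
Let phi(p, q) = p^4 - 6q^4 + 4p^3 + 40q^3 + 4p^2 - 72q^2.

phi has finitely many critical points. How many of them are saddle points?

5

phi separates as a function of p plus a function of q, so ∇phi=0 decouples.
∂phi/∂p = 4p(p + 1)(p + 2) = 0 at p ∈ {-2, -1, 0}; ∂phi/∂q = -24q(q - 3)(q - 2) = 0 at q ∈ {0, 2, 3}.
The Hessian is diagonal: diag(phi_pp, phi_qq). Second derivatives: phi_pp(-2)=8, phi_pp(-1)=-4, phi_pp(0)=8; phi_qq(0)=-144, phi_qq(2)=48, phi_qq(3)=-72.
Saddle points occur where the two diagonal entries have opposite signs: (-2, 0), (-2, 3), (-1, 2), (0, 0), (0, 3). Count: 5.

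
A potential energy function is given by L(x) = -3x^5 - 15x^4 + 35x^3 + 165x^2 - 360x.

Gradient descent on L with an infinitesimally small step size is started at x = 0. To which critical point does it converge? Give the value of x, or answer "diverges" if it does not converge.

1

L'(x) = -15(x - 2)(x - 1)(x + 3)(x + 4), so L'(0) = -360.
Gradient descent moves in the -L' direction, i.e. x is increasing.
The nearest critical point in that direction is x = 1, where L'' = 300 > 0 (a local minimum). The iterate converges there.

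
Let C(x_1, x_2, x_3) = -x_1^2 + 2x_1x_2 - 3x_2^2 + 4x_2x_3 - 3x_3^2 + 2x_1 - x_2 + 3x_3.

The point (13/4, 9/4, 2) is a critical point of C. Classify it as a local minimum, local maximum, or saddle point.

local maximum

The Hessian is constant: H = [[-2, 2, 0], [2, -6, 4], [0, 4, -6]].
Leading principal minors: Δ₁ = -2, Δ₂ = 8, Δ₃ = -16.
The minors alternate sign starting negative (−, +, −), so H is negative definite: a local maximum.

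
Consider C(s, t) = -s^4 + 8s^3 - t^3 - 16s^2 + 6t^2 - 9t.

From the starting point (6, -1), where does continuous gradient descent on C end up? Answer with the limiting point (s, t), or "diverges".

C is separable, so gradient descent decouples: s follows -∂C/∂s, t follows -∂C/∂t.
∂C/∂s = -4s(s - 4)(s - 2); at s=6 this is -192, so s increases.
∂C/∂t = -3(t - 3)(t - 1); at t=-1 this is -24, so t increases.
The s-coordinate has no critical point in that direction and runs off to infinity.

diverges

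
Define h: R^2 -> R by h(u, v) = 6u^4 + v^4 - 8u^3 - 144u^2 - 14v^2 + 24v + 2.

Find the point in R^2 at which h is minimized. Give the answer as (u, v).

h(u,v) separates as P(u) + Q(v) + 2, so its minimum is min P + min Q + 2.
P'(u) = 24u(u - 4)(u + 3) vanishes at u ∈ {-3, 0, 4}; Q'(v) = 4(v - 2)(v - 1)(v + 3) vanishes at v ∈ {-3, 1, 2}.
Local minima of P (where P''>0): P(-3)=-594, P(4)=-1280. Local minima of Q: Q(-3)=-117, Q(2)=8.
So the global minimum of h is P(4) + Q(-3) + 2 = -1280 − 117 + 2 = -1395, attained at (4, -3).

(4, -3)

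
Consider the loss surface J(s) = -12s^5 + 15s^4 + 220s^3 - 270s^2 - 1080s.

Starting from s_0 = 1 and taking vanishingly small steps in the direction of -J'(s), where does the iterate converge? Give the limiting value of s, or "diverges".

J'(s) = -60(s - 3)(s - 2)(s + 1)(s + 3), so J'(1) = -960.
Gradient descent moves in the -J' direction, i.e. s is increasing.
The nearest critical point in that direction is s = 2, where J'' = 900 > 0 (a local minimum). The iterate converges there.

2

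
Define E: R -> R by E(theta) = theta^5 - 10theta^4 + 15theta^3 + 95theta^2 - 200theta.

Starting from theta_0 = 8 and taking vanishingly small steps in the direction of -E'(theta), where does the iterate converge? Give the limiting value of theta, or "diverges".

E'(theta) = 5(theta - 5)(theta - 4)(theta - 1)(theta + 2), so E'(8) = 4200.
Gradient descent moves in the -E' direction, i.e. theta is decreasing.
The nearest critical point in that direction is theta = 5, where E'' = 140 > 0 (a local minimum). The iterate converges there.

5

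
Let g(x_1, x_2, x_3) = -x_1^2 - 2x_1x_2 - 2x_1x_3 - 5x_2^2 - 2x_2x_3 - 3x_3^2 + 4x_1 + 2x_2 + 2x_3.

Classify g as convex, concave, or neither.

concave

g is quadratic, so its Hessian is the constant matrix H = [[-2, -2, -2], [-2, -10, -2], [-2, -2, -6]].
Leading principal minors: -2, 16, -64.
Signs alternate −, +, − ⇒ H ≺ 0 ⇒ concave.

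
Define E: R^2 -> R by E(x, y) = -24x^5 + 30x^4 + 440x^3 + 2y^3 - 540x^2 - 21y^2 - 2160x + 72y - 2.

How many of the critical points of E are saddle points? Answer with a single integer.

E separates as a function of x plus a function of y, so ∇E=0 decouples.
∂E/∂x = -120(x - 3)(x - 2)(x + 1)(x + 3) = 0 at x ∈ {-3, -1, 2, 3}; ∂E/∂y = 6(y - 4)(y - 3) = 0 at y ∈ {3, 4}.
The Hessian is diagonal: diag(E_xx, E_yy). Second derivatives: E_xx(-3)=7200, E_xx(-1)=-2880, E_xx(2)=1800, E_xx(3)=-2880; E_yy(3)=-6, E_yy(4)=6.
Saddle points occur where the two diagonal entries have opposite signs: (-3, 3), (-1, 4), (2, 3), (3, 4). Count: 4.

4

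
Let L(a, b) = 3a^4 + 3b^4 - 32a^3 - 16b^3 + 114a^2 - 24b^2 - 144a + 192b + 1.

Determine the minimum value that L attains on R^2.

-362

L(a,b) separates as P(a) + Q(b) + 1, so its minimum is min P + min Q + 1.
P'(a) = 12(a - 4)(a - 3)(a - 1) vanishes at a ∈ {1, 3, 4}; Q'(b) = 12(b - 4)(b - 2)(b + 2) vanishes at b ∈ {-2, 2, 4}.
Local minima of P (where P''>0): P(1)=-59, P(4)=-32. Local minima of Q: Q(-2)=-304, Q(4)=128.
So the global minimum of L is P(1) + Q(-2) + 1 = -59 − 304 + 1 = -362, attained at (1, -2).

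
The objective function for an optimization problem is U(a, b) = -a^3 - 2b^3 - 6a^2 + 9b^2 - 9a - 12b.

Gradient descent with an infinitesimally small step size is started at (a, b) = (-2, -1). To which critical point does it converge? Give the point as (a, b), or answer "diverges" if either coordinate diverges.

U is separable, so gradient descent decouples: a follows -∂U/∂a, b follows -∂U/∂b.
∂U/∂a = -3(a + 1)(a + 3); at a=-2 this is 3, so a decreases.
∂U/∂b = -6(b - 2)(b - 1); at b=-1 this is -36, so b increases.
a converges to its nearest critical value -3 (a local min of the a-part); b converges to 1. The iterate converges to (-3, 1).

(-3, 1)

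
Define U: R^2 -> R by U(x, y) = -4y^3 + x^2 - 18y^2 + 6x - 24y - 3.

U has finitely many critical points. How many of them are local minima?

1

U separates as a function of x plus a function of y, so ∇U=0 decouples.
∂U/∂x = 2(x + 3) = 0 at x ∈ {-3}; ∂U/∂y = -12(y + 1)(y + 2) = 0 at y ∈ {-2, -1}.
The Hessian is diagonal: diag(U_xx, U_yy). Second derivatives: U_xx(-3)=2; U_yy(-2)=12, U_yy(-1)=-12.
Local minima occur where both diagonal entries positive: (-3, -2). Count: 1.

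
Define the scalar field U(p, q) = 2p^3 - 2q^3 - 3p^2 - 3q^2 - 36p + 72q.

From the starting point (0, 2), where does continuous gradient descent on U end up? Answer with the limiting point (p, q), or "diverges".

(3, -4)

U is separable, so gradient descent decouples: p follows -∂U/∂p, q follows -∂U/∂q.
∂U/∂p = 6(p - 3)(p + 2); at p=0 this is -36, so p increases.
∂U/∂q = -6(q - 3)(q + 4); at q=2 this is 36, so q decreases.
p converges to its nearest critical value 3 (a local min of the p-part); q converges to -4. The iterate converges to (3, -4).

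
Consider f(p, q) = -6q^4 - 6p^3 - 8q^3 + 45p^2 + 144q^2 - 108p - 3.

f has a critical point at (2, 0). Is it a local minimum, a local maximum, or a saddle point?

The mixed partial ∂²f/∂p∂q is 0, so the Hessian at any point is diag(f_pp, f_qq) = diag(18(-2p + 5), 24(-3q^2 - 2q + 12)).
At (2, 0): H = diag(18, 288).
Both eigenvalues are positive, so H is positive definite: a local minimum.

local minimum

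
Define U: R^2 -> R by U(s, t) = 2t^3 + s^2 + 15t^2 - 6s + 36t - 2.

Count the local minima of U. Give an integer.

1

U separates as a function of s plus a function of t, so ∇U=0 decouples.
∂U/∂s = 2(s - 3) = 0 at s ∈ {3}; ∂U/∂t = 6(t + 2)(t + 3) = 0 at t ∈ {-3, -2}.
The Hessian is diagonal: diag(U_ss, U_tt). Second derivatives: U_ss(3)=2; U_tt(-3)=-6, U_tt(-2)=6.
Local minima occur where both diagonal entries positive: (3, -2). Count: 1.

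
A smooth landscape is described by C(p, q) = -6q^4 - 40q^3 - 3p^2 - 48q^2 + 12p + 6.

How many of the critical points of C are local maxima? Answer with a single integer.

2

C separates as a function of p plus a function of q, so ∇C=0 decouples.
∂C/∂p = -6(p - 2) = 0 at p ∈ {2}; ∂C/∂q = -24q(q + 1)(q + 4) = 0 at q ∈ {-4, -1, 0}.
The Hessian is diagonal: diag(C_pp, C_qq). Second derivatives: C_pp(2)=-6; C_qq(-4)=-288, C_qq(-1)=72, C_qq(0)=-96.
Local maxima occur where both diagonal entries negative: (2, -4), (2, 0). Count: 2.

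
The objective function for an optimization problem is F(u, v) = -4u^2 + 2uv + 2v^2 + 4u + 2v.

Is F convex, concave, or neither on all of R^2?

neither

F is quadratic, so its Hessian is the constant matrix H = [[-8, 2], [2, 4]].
det(H) = -36, tr(H) = -4.
det(H) < 0, so H is indefinite: neither convex nor concave.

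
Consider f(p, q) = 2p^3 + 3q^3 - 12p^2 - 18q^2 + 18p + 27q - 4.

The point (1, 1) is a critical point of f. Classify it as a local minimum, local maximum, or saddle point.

local maximum

The mixed partial ∂²f/∂p∂q is 0, so the Hessian at any point is diag(f_pp, f_qq) = diag(12(p - 2), 18(q - 2)).
At (1, 1): H = diag(-12, -18).
Both eigenvalues are negative, so H is negative definite: a local maximum.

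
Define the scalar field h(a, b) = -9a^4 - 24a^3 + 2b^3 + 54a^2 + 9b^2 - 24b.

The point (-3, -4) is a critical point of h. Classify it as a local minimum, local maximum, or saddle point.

local maximum

The mixed partial ∂²h/∂a∂b is 0, so the Hessian at any point is diag(h_aa, h_bb) = diag(36(-3a^2 - 4a + 3), 6(2b + 3)).
At (-3, -4): H = diag(-432, -30).
Both eigenvalues are negative, so H is negative definite: a local maximum.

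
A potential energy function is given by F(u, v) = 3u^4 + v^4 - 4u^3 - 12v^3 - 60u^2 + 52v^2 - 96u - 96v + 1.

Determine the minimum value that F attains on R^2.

-895

F(u,v) separates as P(u) + Q(v) + 1, so its minimum is min P + min Q + 1.
P'(u) = 12(u - 4)(u + 1)(u + 2) vanishes at u ∈ {-2, -1, 4}; Q'(v) = 4(v - 4)(v - 3)(v - 2) vanishes at v ∈ {2, 3, 4}.
Local minima of P (where P''>0): P(-2)=32, P(4)=-832. Local minima of Q: Q(2)=-64, Q(4)=-64.
So the global minimum of F is P(4) + Q(2) + 1 = -832 − 64 + 1 = -895, attained at (4, 2).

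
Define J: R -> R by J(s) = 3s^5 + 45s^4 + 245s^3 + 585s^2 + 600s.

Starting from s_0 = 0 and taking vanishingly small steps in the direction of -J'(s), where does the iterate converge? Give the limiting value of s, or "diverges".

J'(s) = 15(s + 1)(s + 2)(s + 4)(s + 5), so J'(0) = 600.
Gradient descent moves in the -J' direction, i.e. s is decreasing.
The nearest critical point in that direction is s = -1, where J'' = 180 > 0 (a local minimum). The iterate converges there.

-1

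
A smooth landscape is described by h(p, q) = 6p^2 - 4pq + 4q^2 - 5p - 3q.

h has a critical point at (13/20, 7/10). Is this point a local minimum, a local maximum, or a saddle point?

local minimum

The Hessian of h is constant: H = [[12, -4], [-4, 8]].
det(H) = 12·8 − (-4)² = 80.
det(H) > 0 and tr(H) = 20 > 0, so H is positive definite and the point is a local minimum.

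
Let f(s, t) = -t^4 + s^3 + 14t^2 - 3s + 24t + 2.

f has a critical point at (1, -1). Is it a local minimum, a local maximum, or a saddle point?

local minimum

The mixed partial ∂²f/∂s∂t is 0, so the Hessian at any point is diag(f_ss, f_tt) = diag(6s, 4(-3t^2 + 7)).
At (1, -1): H = diag(6, 16).
Both eigenvalues are positive, so H is positive definite: a local minimum.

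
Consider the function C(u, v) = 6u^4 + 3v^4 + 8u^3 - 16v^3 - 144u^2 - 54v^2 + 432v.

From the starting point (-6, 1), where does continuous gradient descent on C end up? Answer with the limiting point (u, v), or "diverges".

(-4, -3)

C is separable, so gradient descent decouples: u follows -∂C/∂u, v follows -∂C/∂v.
∂C/∂u = 24u(u - 3)(u + 4); at u=-6 this is -2592, so u increases.
∂C/∂v = 12(v - 4)(v - 3)(v + 3); at v=1 this is 288, so v decreases.
u converges to its nearest critical value -4 (a local min of the u-part); v converges to -3. The iterate converges to (-4, -3).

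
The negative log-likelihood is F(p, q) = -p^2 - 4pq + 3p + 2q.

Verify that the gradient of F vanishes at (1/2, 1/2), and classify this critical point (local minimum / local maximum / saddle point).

saddle point

∇F = (-2p - 4q + 3, -4p + 2); substituting (1/2, 1/2) gives ∇F = (0, 0), so (1/2, 1/2) is indeed a critical point.
The Hessian of F is constant: H = [[-2, -4], [-4, 0]].
det(H) = (-2)·0 − (-4)² = -16.
Since det(H) < 0, H is indefinite and the critical point is a saddle point.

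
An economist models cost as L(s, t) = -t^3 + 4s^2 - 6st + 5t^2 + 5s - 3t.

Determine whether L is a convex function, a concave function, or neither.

neither

The term -t^3 is cubic, so the Hessian is not constant.
∂²L/∂t² = -6t + 10, which takes both signs as t varies (negative for sufficiently large t). A diagonal entry of the Hessian changing sign means the Hessian is neither positive- nor negative-semidefinite on all of R^2.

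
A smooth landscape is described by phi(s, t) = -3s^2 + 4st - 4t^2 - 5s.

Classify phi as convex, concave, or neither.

phi is quadratic, so its Hessian is the constant matrix H = [[-6, 4], [4, -8]].
det(H) = 32, tr(H) = -14.
det(H) > 0 and tr(H) < 0, so H is negative definite everywhere: concave.

concave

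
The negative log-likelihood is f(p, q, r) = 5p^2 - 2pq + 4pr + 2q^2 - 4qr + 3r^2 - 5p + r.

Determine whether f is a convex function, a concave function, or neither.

convex

f is quadratic, so its Hessian is the constant matrix H = [[10, -2, 4], [-2, 4, -4], [4, -4, 6]].
Leading principal minors: 10, 36, 56.
All positive ⇒ H ≻ 0 ⇒ convex.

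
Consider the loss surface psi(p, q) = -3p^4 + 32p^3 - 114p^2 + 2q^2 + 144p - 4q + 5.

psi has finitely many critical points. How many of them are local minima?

psi separates as a function of p plus a function of q, so ∇psi=0 decouples.
∂psi/∂p = -12(p - 4)(p - 3)(p - 1) = 0 at p ∈ {1, 3, 4}; ∂psi/∂q = 4(q - 1) = 0 at q ∈ {1}.
The Hessian is diagonal: diag(psi_pp, psi_qq). Second derivatives: psi_pp(1)=-72, psi_pp(3)=24, psi_pp(4)=-36; psi_qq(1)=4.
Local minima occur where both diagonal entries positive: (3, 1). Count: 1.

1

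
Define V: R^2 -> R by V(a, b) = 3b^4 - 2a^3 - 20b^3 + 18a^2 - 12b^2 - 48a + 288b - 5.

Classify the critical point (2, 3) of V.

The mixed partial ∂²V/∂a∂b is 0, so the Hessian at any point is diag(V_aa, V_bb) = diag(12(-a + 3), 12(3b^2 - 10b - 2)).
At (2, 3): H = diag(12, -60).
The eigenvalues have opposite signs, so H is indefinite: a saddle point.

saddle point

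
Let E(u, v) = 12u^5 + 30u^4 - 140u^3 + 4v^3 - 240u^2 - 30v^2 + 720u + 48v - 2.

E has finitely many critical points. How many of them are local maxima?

2

E separates as a function of u plus a function of v, so ∇E=0 decouples.
∂E/∂u = 60(u - 2)(u - 1)(u + 2)(u + 3) = 0 at u ∈ {-3, -2, 1, 2}; ∂E/∂v = 12(v - 4)(v - 1) = 0 at v ∈ {1, 4}.
The Hessian is diagonal: diag(E_uu, E_vv). Second derivatives: E_uu(-3)=-1200, E_uu(-2)=720, E_uu(1)=-720, E_uu(2)=1200; E_vv(1)=-36, E_vv(4)=36.
Local maxima occur where both diagonal entries negative: (-3, 1), (1, 1). Count: 2.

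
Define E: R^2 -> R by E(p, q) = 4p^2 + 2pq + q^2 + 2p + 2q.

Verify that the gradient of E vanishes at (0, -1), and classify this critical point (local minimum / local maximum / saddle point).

∇E = (8p + 2q + 2, 2p + 2q + 2); substituting (0, -1) gives ∇E = (0, 0), so (0, -1) is indeed a critical point.
The Hessian of E is constant: H = [[8, 2], [2, 2]].
det(H) = 8·2 − 2² = 12.
det(H) > 0 and tr(H) = 10 > 0, so H is positive definite and the point is a local minimum.

local minimum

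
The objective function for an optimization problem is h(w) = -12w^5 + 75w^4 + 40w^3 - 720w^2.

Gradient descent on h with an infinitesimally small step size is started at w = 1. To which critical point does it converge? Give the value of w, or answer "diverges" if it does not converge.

3

h'(w) = -60w(w - 4)(w - 3)(w + 2), so h'(1) = -1080.
Gradient descent moves in the -h' direction, i.e. w is increasing.
The nearest critical point in that direction is w = 3, where h'' = 900 > 0 (a local minimum). The iterate converges there.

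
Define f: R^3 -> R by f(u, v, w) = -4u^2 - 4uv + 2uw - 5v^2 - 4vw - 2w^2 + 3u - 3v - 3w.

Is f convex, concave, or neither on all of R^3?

concave

f is quadratic, so its Hessian is the constant matrix H = [[-8, -4, 2], [-4, -10, -4], [2, -4, -4]].
Leading principal minors: -8, 64, -24.
Signs alternate −, +, − ⇒ H ≺ 0 ⇒ concave.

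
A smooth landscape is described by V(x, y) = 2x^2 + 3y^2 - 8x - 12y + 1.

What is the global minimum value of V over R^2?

-19

V(x,y) separates as P(x) + Q(y) + 1, so its minimum is min P + min Q + 1.
P'(x) = 4x - 8 vanishes at x ∈ {2}; Q'(y) = 6y - 12 vanishes at y ∈ {2}.
Local minima of P (where P''>0): P(2)=-8. Local minima of Q: Q(2)=-12.
So the global minimum of V is P(2) + Q(2) + 1 = -8 − 12 + 1 = -19, attained at (2, 2).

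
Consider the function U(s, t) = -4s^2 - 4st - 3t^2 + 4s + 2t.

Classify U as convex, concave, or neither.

U is quadratic, so its Hessian is the constant matrix H = [[-8, -4], [-4, -6]].
det(H) = 32, tr(H) = -14.
det(H) > 0 and tr(H) < 0, so H is negative definite everywhere: concave.

concave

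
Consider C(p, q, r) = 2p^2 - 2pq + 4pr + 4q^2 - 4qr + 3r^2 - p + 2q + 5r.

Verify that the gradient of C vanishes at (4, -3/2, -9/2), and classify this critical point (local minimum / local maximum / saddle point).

local minimum

∇C = (4p - 2q + 4r - 1, -2p + 8q - 4r + 2, 4p - 4q + 6r + 5); substituting (4, -3/2, -9/2) gives ∇C = (0, 0, 0), so (4, -3/2, -9/2) is indeed a critical point.
The Hessian is constant: H = [[4, -2, 4], [-2, 8, -4], [4, -4, 6]].
Leading principal minors: Δ₁ = 4, Δ₂ = 28, Δ₃ = 40.
All leading minors are positive, so H is positive definite: a local minimum.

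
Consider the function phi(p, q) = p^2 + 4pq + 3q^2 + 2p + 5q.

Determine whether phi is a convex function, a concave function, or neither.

phi is quadratic, so its Hessian is the constant matrix H = [[2, 4], [4, 6]].
det(H) = -4, tr(H) = 8.
det(H) < 0, so H is indefinite: neither convex nor concave.

neither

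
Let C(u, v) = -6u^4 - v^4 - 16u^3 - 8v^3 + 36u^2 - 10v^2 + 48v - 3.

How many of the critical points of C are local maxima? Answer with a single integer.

C separates as a function of u plus a function of v, so ∇C=0 decouples.
∂C/∂u = -24u(u - 1)(u + 3) = 0 at u ∈ {-3, 0, 1}; ∂C/∂v = -4(v - 1)(v + 3)(v + 4) = 0 at v ∈ {-4, -3, 1}.
The Hessian is diagonal: diag(C_uu, C_vv). Second derivatives: C_uu(-3)=-288, C_uu(0)=72, C_uu(1)=-96; C_vv(-4)=-20, C_vv(-3)=16, C_vv(1)=-80.
Local maxima occur where both diagonal entries negative: (-3, -4), (-3, 1), (1, -4), (1, 1). Count: 4.

4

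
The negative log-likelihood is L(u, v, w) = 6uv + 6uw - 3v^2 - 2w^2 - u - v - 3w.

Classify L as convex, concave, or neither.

neither

L is quadratic, so its Hessian is the constant matrix H = [[0, 6, 6], [6, -6, 0], [6, 0, -4]].
Leading principal minors: 0, -36, 360.
Neither pattern holds ⇒ H is indefinite ⇒ neither convex nor concave.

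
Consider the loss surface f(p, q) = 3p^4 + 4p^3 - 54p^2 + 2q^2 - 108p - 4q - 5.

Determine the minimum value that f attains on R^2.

-466

f(p,q) separates as A(p) + B(q) − 5, so its minimum is min A + min B − 5.
A'(p) = 12(p - 3)(p + 1)(p + 3) vanishes at p ∈ {-3, -1, 3}; B'(q) = 4q - 4 vanishes at q ∈ {1}.
Local minima of A (where A''>0): A(-3)=-27, A(3)=-459. Local minima of B: B(1)=-2.
So the global minimum of f is A(3) + B(1) − 5 = -459 − 2 − 5 = -466, attained at (3, 1).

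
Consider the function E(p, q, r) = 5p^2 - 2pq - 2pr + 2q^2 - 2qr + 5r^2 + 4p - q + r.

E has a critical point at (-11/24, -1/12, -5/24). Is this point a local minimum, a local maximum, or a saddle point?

local minimum

The Hessian is constant: H = [[10, -2, -2], [-2, 4, -2], [-2, -2, 10]].
Leading principal minors: Δ₁ = 10, Δ₂ = 36, Δ₃ = 288.
All leading minors are positive, so H is positive definite: a local minimum.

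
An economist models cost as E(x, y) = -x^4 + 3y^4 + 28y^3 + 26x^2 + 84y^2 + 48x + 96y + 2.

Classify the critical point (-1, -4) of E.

The mixed partial ∂²E/∂x∂y is 0, so the Hessian at any point is diag(E_xx, E_yy) = diag(4(-3x^2 + 13), 12(3y^2 + 14y + 14)).
At (-1, -4): H = diag(40, 72).
Both eigenvalues are positive, so H is positive definite: a local minimum.

local minimum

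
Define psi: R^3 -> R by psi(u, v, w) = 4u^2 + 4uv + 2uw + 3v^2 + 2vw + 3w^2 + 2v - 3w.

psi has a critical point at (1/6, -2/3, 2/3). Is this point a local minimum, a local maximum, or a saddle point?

local minimum

The Hessian is constant: H = [[8, 4, 2], [4, 6, 2], [2, 2, 6]].
Leading principal minors: Δ₁ = 8, Δ₂ = 32, Δ₃ = 168.
All leading minors are positive, so H is positive definite: a local minimum.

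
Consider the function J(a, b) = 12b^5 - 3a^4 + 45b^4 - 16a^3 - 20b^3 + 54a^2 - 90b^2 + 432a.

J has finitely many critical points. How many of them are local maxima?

J separates as a function of a plus a function of b, so ∇J=0 decouples.
∂J/∂a = -12(a - 3)(a + 3)(a + 4) = 0 at a ∈ {-4, -3, 3}; ∂J/∂b = 60b(b - 1)(b + 1)(b + 3) = 0 at b ∈ {-3, -1, 0, 1}.
The Hessian is diagonal: diag(J_aa, J_bb). Second derivatives: J_aa(-4)=-84, J_aa(-3)=72, J_aa(3)=-504; J_bb(-3)=-1440, J_bb(-1)=240, J_bb(0)=-180, J_bb(1)=480.
Local maxima occur where both diagonal entries negative: (-4, -3), (-4, 0), (3, -3), (3, 0). Count: 4.

4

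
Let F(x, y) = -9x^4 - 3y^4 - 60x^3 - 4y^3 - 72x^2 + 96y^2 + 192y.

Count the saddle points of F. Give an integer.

4

F separates as a function of x plus a function of y, so ∇F=0 decouples.
∂F/∂x = -36x(x + 1)(x + 4) = 0 at x ∈ {-4, -1, 0}; ∂F/∂y = -12(y - 4)(y + 1)(y + 4) = 0 at y ∈ {-4, -1, 4}.
The Hessian is diagonal: diag(F_xx, F_yy). Second derivatives: F_xx(-4)=-432, F_xx(-1)=108, F_xx(0)=-144; F_yy(-4)=-288, F_yy(-1)=180, F_yy(4)=-480.
Saddle points occur where the two diagonal entries have opposite signs: (-4, -1), (-1, -4), (-1, 4), (0, -1). Count: 4.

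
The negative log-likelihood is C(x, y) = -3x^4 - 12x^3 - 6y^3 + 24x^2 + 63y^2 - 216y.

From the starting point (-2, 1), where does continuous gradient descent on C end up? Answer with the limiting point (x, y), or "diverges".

(0, 3)

C is separable, so gradient descent decouples: x follows -∂C/∂x, y follows -∂C/∂y.
∂C/∂x = -12x(x - 1)(x + 4); at x=-2 this is -144, so x increases.
∂C/∂y = -18(y - 4)(y - 3); at y=1 this is -108, so y increases.
x converges to its nearest critical value 0 (a local min of the x-part); y converges to 3. The iterate converges to (0, 3).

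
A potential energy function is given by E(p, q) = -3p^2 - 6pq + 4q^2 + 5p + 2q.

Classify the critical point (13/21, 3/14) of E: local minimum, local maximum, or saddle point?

saddle point

The Hessian of E is constant: H = [[-6, -6], [-6, 8]].
det(H) = (-6)·8 − (-6)² = -84.
Since det(H) < 0, H is indefinite and the critical point is a saddle point.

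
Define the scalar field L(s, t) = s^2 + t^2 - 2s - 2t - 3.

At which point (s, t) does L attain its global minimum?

(1, 1)

L(s,t) separates as P(s) + Q(t) − 3, so its minimum is min P + min Q − 3.
P'(s) = 2s - 2 vanishes at s ∈ {1}; Q'(t) = 2(t - 1) vanishes at t ∈ {1}.
Local minima of P (where P''>0): P(1)=-1. Local minima of Q: Q(1)=-1.
So the global minimum of L is P(1) + Q(1) − 3 = -1 − 1 − 3 = -5, attained at (1, 1).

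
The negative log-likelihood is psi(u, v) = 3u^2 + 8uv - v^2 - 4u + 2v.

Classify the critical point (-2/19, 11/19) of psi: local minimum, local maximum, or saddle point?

saddle point

The Hessian of psi is constant: H = [[6, 8], [8, -2]].
det(H) = 6·(-2) − 8² = -76.
Since det(H) < 0, H is indefinite and the critical point is a saddle point.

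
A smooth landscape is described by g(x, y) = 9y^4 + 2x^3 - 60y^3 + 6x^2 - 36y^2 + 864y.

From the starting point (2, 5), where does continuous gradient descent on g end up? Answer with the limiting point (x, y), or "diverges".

(0, 4)

g is separable, so gradient descent decouples: x follows -∂g/∂x, y follows -∂g/∂y.
∂g/∂x = 6x(x + 2); at x=2 this is 48, so x decreases.
∂g/∂y = 36(y - 4)(y - 3)(y + 2); at y=5 this is 504, so y decreases.
x converges to its nearest critical value 0 (a local min of the x-part); y converges to 4. The iterate converges to (0, 4).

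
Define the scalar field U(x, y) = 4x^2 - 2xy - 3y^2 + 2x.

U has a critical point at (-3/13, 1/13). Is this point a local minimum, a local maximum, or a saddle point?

saddle point

The Hessian of U is constant: H = [[8, -2], [-2, -6]].
det(H) = 8·(-6) − (-2)² = -52.
Since det(H) < 0, H is indefinite and the critical point is a saddle point.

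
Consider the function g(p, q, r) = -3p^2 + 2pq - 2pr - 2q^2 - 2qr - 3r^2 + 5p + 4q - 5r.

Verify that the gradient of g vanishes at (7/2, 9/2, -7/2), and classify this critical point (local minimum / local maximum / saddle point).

local maximum

∇g = (-6p + 2q - 2r + 5, 2p - 4q - 2r + 4, -2p - 2q - 6r - 5); substituting (7/2, 9/2, -7/2) gives ∇g = (0, 0, 0), so (7/2, 9/2, -7/2) is indeed a critical point.
The Hessian is constant: H = [[-6, 2, -2], [2, -4, -2], [-2, -2, -6]].
Leading principal minors: Δ₁ = -6, Δ₂ = 20, Δ₃ = -64.
The minors alternate sign starting negative (−, +, −), so H is negative definite: a local maximum.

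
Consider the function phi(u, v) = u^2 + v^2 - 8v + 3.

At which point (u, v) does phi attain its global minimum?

(0, 4)

phi(u,v) separates as P(u) + Q(v) + 3, so its minimum is min P + min Q + 3.
P'(u) = 2u vanishes at u ∈ {0}; Q'(v) = 2v - 8 vanishes at v ∈ {4}.
Local minima of P (where P''>0): P(0)=0. Local minima of Q: Q(4)=-16.
So the global minimum of phi is P(0) + Q(4) + 3 = 0 − 16 + 3 = -13, attained at (0, 4).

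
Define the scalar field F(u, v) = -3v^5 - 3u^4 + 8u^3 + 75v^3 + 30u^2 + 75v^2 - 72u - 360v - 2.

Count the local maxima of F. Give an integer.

F separates as a function of u plus a function of v, so ∇F=0 decouples.
∂F/∂u = -12(u - 3)(u - 1)(u + 2) = 0 at u ∈ {-2, 1, 3}; ∂F/∂v = -15(v - 4)(v - 1)(v + 2)(v + 3) = 0 at v ∈ {-3, -2, 1, 4}.
The Hessian is diagonal: diag(F_uu, F_vv). Second derivatives: F_uu(-2)=-180, F_uu(1)=72, F_uu(3)=-120; F_vv(-3)=420, F_vv(-2)=-270, F_vv(1)=540, F_vv(4)=-1890.
Local maxima occur where both diagonal entries negative: (-2, -2), (-2, 4), (3, -2), (3, 4). Count: 4.

4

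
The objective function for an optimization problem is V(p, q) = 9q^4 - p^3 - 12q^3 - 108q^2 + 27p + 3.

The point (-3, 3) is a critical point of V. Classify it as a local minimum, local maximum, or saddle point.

The mixed partial ∂²V/∂p∂q is 0, so the Hessian at any point is diag(V_pp, V_qq) = diag(-6p, 36(3q^2 - 2q - 6)).
At (-3, 3): H = diag(18, 540).
Both eigenvalues are positive, so H is positive definite: a local minimum.

local minimum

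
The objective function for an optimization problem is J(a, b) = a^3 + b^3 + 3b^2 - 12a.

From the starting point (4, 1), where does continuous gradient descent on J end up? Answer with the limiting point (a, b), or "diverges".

J is separable, so gradient descent decouples: a follows -∂J/∂a, b follows -∂J/∂b.
∂J/∂a = 3(a - 2)(a + 2); at a=4 this is 36, so a decreases.
∂J/∂b = 3b(b + 2); at b=1 this is 9, so b decreases.
a converges to its nearest critical value 2 (a local min of the a-part); b converges to 0. The iterate converges to (2, 0).

(2, 0)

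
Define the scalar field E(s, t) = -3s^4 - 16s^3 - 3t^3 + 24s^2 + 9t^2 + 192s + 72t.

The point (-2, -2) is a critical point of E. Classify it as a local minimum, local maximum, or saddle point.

local minimum

The mixed partial ∂²E/∂s∂t is 0, so the Hessian at any point is diag(E_ss, E_tt) = diag(12(-3s^2 - 8s + 4), 18(-t + 1)).
At (-2, -2): H = diag(96, 54).
Both eigenvalues are positive, so H is positive definite: a local minimum.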